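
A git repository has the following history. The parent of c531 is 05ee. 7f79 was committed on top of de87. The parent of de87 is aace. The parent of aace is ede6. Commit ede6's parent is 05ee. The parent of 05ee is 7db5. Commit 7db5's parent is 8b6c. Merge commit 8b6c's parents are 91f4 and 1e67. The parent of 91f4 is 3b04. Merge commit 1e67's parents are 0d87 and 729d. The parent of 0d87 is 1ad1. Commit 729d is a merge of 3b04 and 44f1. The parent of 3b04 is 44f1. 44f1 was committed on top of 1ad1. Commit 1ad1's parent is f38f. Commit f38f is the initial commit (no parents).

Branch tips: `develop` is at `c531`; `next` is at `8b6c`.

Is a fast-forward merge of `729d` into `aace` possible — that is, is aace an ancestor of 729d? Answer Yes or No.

A fast-forward from aace to 729d is possible iff aace is an ancestor of 729d.
Ancestors of 729d: {1ad1, 3b04, 44f1, 729d, f38f}.
aace is not among them, so fast-forward is not possible.

No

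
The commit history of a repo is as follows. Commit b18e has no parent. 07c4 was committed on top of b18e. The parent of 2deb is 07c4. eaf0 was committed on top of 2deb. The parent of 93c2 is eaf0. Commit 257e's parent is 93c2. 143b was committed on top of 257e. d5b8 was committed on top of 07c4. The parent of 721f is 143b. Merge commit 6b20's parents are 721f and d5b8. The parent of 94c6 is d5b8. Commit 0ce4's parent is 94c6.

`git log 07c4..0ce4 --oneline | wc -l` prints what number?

Reachable from 0ce4: {07c4, 0ce4, 94c6, b18e, d5b8}.
Reachable from 07c4: {07c4, b18e}.
In 0ce4's history but not 07c4's: {0ce4, 94c6, d5b8} — 3 commits.

3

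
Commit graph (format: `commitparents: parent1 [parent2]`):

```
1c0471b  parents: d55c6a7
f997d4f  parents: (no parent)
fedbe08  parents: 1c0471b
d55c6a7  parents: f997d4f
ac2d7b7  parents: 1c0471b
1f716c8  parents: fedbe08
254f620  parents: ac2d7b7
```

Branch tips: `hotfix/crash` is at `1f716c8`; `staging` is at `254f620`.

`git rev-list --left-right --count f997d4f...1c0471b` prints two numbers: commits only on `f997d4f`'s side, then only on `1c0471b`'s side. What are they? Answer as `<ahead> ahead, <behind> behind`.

Reachable from f997d4f: {f997d4f}.
Reachable from 1c0471b: {1c0471b, d55c6a7, f997d4f}.
Only in f997d4f's history (ahead): {} — 0.
Only in 1c0471b's history (behind): {1c0471b, d55c6a7} — 2.

0 ahead, 2 behind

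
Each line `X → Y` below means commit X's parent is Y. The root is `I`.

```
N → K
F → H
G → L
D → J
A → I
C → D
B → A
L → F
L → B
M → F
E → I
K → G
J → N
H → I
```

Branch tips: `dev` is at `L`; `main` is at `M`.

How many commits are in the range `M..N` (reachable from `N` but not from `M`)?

6

Reachable from N: {A, B, F, G, H, I, K, L, N}.
Reachable from M: {F, H, I, M}.
In N's history but not M's: {A, B, G, K, L, N} — 6 commits.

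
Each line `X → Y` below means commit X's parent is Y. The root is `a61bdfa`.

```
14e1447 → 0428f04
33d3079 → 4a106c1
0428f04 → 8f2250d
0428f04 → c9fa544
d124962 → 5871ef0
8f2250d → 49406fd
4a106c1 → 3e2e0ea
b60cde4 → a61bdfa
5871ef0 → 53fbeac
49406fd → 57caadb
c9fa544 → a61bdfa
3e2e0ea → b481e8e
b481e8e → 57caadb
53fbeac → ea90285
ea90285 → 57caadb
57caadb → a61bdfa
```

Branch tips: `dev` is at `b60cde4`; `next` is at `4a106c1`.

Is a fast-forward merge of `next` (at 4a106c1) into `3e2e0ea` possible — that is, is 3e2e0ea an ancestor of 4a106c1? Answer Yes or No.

Yes

A fast-forward from 3e2e0ea to 4a106c1 is possible iff 3e2e0ea is an ancestor of 4a106c1.
Ancestors of 4a106c1: {3e2e0ea, 4a106c1, 57caadb, a61bdfa, b481e8e}.
3e2e0ea is among them, so fast-forward is possible.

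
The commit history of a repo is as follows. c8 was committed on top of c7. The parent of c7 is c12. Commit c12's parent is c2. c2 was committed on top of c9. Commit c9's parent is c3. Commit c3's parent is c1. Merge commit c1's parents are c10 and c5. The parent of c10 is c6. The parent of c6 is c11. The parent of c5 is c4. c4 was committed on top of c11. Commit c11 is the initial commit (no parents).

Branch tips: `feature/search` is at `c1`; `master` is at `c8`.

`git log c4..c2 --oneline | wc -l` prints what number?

Reachable from c2: {c1, c10, c11, c2, c3, c4, c5, c6, c9}.
Reachable from c4: {c11, c4}.
In c2's history but not c4's: {c1, c10, c2, c3, c5, c6, c9} — 7 commits.

7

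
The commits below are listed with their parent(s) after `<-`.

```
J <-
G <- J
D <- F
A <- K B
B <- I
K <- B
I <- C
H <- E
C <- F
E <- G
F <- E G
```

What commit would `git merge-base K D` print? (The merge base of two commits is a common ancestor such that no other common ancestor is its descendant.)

Ancestors of K: {B, C, E, F, G, I, J, K}.
Ancestors of D: {D, E, F, G, J}.
Common ancestors: {E, F, G, J}.
Among these, F is not an ancestor of any other common ancestor — it is the merge base.

F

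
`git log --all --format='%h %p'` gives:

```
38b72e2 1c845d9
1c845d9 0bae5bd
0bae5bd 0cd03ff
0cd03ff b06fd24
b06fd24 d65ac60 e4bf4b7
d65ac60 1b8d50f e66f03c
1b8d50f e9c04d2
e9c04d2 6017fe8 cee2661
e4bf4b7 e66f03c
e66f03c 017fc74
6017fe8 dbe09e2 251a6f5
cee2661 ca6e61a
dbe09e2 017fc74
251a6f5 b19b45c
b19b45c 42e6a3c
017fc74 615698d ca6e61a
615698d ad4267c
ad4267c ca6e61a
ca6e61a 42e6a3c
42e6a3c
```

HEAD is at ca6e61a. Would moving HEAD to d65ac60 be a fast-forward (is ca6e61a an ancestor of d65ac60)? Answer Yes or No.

A fast-forward from ca6e61a to d65ac60 is possible iff ca6e61a is an ancestor of d65ac60.
Ancestors of d65ac60: {017fc74, 1b8d50f, 251a6f5, 42e6a3c, 6017fe8, 615698d, ad4267c, b19b45c, ca6e61a, cee2661, d65ac60, dbe09e2, e66f03c, e9c04d2}.
ca6e61a is among them, so fast-forward is possible.

Yes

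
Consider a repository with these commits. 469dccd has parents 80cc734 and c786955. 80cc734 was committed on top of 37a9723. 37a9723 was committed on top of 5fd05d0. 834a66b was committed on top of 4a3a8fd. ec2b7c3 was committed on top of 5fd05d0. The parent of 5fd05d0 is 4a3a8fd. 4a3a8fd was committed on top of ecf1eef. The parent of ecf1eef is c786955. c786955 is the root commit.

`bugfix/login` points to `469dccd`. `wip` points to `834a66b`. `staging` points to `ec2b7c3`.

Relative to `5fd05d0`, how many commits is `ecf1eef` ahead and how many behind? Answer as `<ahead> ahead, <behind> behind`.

0 ahead, 2 behind

Reachable from ecf1eef: {c786955, ecf1eef}.
Reachable from 5fd05d0: {4a3a8fd, 5fd05d0, c786955, ecf1eef}.
Only in ecf1eef's history (ahead): {} — 0.
Only in 5fd05d0's history (behind): {4a3a8fd, 5fd05d0} — 2.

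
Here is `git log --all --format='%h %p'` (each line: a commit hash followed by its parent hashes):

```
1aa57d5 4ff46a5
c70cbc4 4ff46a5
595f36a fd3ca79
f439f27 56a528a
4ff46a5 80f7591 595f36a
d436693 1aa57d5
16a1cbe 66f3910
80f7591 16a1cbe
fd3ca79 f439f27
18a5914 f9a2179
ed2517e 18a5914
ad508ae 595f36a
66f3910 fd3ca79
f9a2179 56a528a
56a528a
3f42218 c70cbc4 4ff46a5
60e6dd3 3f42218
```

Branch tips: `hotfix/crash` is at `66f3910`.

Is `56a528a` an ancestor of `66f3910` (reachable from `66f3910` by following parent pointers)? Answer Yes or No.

Yes

Ancestors of 66f3910 (commits reachable by following parents): {56a528a, 66f3910, f439f27, fd3ca79}.
56a528a is in that set, so it is an ancestor of 66f3910.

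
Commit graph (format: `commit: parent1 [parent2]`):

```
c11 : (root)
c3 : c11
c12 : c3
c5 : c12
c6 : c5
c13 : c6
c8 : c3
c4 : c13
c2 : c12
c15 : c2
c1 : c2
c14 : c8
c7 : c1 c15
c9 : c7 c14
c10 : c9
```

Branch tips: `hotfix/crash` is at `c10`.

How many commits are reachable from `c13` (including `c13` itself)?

6

Walking parent pointers from c13: reachable set = {c11, c12, c13, c3, c5, c6}.
That is 6 commits.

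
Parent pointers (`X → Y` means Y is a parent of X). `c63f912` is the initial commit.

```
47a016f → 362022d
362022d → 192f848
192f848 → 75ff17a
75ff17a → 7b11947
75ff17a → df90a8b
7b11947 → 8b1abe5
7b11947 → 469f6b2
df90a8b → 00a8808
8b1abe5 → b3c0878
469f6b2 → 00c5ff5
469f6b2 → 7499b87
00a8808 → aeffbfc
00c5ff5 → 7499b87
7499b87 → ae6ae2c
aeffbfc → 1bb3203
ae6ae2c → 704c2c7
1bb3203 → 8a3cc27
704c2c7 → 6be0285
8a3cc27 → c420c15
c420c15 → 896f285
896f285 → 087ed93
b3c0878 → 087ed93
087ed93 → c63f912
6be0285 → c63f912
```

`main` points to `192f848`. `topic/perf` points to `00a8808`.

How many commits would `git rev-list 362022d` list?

21

Walking parent pointers from 362022d: reachable set = {00a8808, 00c5ff5, 087ed93, 192f848, 1bb3203, 362022d, 469f6b2, 6be0285, 704c2c7, 7499b87, 75ff17a, 7b11947, 896f285, 8a3cc27, 8b1abe5, ae6ae2c, aeffbfc, b3c0878, c420c15, c63f912, df90a8b}.
That is 21 commits.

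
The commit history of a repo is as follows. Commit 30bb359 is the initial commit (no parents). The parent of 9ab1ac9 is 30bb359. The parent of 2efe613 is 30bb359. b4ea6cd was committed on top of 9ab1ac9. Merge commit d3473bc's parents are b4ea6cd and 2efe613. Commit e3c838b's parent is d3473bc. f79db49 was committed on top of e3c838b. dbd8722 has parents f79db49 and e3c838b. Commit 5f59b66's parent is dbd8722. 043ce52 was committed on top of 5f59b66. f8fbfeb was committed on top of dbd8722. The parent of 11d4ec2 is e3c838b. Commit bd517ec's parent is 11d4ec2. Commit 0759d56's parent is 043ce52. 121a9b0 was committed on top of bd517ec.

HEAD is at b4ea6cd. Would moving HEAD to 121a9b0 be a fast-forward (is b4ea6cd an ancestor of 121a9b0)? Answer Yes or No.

A fast-forward from b4ea6cd to 121a9b0 is possible iff b4ea6cd is an ancestor of 121a9b0.
Ancestors of 121a9b0: {11d4ec2, 121a9b0, 2efe613, 30bb359, 9ab1ac9, b4ea6cd, bd517ec, d3473bc, e3c838b}.
b4ea6cd is among them, so fast-forward is possible.

Yes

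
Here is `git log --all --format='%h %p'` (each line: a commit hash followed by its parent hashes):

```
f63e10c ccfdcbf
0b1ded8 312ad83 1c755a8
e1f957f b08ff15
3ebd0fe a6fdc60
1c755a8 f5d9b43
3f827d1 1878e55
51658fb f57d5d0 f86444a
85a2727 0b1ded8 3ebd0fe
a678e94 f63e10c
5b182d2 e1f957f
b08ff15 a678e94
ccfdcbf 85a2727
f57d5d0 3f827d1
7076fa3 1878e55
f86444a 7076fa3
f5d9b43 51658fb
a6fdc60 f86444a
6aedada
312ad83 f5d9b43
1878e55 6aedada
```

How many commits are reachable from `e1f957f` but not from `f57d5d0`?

15

Reachable from e1f957f: {0b1ded8, 1878e55, 1c755a8, 312ad83, 3ebd0fe, 3f827d1, 51658fb, 6aedada, 7076fa3, 85a2727, a678e94, a6fdc60, b08ff15, ccfdcbf, e1f957f, f57d5d0, f5d9b43, f63e10c, f86444a}.
Reachable from f57d5d0: {1878e55, 3f827d1, 6aedada, f57d5d0}.
In e1f957f's history but not f57d5d0's: {0b1ded8, 1c755a8, 312ad83, 3ebd0fe, 51658fb, 7076fa3, 85a2727, a678e94, a6fdc60, b08ff15, ccfdcbf, e1f957f, f5d9b43, f63e10c, f86444a} — 15 commits.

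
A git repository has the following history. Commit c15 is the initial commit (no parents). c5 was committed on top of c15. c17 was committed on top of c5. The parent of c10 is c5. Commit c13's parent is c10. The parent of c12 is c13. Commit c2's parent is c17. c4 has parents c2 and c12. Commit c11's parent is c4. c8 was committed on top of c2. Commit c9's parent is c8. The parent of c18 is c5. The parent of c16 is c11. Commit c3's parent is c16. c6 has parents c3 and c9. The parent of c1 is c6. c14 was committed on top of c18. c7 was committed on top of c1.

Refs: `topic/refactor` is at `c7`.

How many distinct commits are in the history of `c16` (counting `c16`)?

Walking parent pointers from c16: reachable set = {c10, c11, c12, c13, c15, c16, c17, c2, c4, c5}.
That is 10 commits.

10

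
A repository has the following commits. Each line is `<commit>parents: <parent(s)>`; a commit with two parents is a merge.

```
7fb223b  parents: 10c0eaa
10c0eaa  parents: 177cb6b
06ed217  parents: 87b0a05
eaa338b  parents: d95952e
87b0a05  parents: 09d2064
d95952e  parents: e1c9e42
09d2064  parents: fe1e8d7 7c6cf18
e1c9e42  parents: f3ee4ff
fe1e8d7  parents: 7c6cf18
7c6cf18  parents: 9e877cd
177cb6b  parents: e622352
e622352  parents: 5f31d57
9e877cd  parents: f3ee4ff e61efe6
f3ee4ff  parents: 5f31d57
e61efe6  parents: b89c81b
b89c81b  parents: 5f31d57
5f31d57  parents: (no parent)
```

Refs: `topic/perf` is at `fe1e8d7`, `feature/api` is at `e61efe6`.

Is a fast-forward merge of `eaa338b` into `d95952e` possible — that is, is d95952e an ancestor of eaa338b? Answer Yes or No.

A fast-forward from d95952e to eaa338b is possible iff d95952e is an ancestor of eaa338b.
Ancestors of eaa338b: {5f31d57, d95952e, e1c9e42, eaa338b, f3ee4ff}.
d95952e is among them, so fast-forward is possible.

Yes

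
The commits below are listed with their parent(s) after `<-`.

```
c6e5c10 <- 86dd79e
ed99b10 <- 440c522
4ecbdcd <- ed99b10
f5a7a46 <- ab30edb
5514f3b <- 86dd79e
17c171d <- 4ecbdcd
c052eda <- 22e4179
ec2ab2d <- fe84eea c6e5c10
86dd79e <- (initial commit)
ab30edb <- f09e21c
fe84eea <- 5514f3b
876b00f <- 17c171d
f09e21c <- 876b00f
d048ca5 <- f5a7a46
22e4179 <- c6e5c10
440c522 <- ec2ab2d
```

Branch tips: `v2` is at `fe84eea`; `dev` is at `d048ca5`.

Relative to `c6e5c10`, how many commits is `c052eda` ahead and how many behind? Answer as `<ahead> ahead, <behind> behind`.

2 ahead, 0 behind

Reachable from c052eda: {22e4179, 86dd79e, c052eda, c6e5c10}.
Reachable from c6e5c10: {86dd79e, c6e5c10}.
Only in c052eda's history (ahead): {22e4179, c052eda} — 2.
Only in c6e5c10's history (behind): {} — 0.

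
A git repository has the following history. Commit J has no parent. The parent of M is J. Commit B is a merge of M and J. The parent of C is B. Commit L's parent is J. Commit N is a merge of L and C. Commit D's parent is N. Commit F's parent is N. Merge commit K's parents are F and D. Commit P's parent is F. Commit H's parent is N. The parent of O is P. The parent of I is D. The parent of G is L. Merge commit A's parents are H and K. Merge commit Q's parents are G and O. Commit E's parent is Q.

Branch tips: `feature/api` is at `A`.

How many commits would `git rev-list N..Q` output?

Reachable from Q: {B, C, F, G, J, L, M, N, O, P, Q}.
Reachable from N: {B, C, J, L, M, N}.
In Q's history but not N's: {F, G, O, P, Q} — 5 commits.

5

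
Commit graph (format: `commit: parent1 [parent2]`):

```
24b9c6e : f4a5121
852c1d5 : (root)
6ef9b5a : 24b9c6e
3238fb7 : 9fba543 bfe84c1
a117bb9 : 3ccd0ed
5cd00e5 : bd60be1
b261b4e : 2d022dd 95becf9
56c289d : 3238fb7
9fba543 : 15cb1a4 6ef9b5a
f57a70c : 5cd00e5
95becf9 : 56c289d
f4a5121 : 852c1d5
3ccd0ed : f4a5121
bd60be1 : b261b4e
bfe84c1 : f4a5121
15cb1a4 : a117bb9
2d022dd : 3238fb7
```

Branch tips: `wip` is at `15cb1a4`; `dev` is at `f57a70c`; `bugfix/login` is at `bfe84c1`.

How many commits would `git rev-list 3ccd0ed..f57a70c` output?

Reachable from f57a70c: {15cb1a4, 24b9c6e, 2d022dd, 3238fb7, 3ccd0ed, 56c289d, 5cd00e5, 6ef9b5a, 852c1d5, 95becf9, 9fba543, a117bb9, b261b4e, bd60be1, bfe84c1, f4a5121, f57a70c}.
Reachable from 3ccd0ed: {3ccd0ed, 852c1d5, f4a5121}.
In f57a70c's history but not 3ccd0ed's: {15cb1a4, 24b9c6e, 2d022dd, 3238fb7, 56c289d, 5cd00e5, 6ef9b5a, 95becf9, 9fba543, a117bb9, b261b4e, bd60be1, bfe84c1, f57a70c} — 14 commits.

14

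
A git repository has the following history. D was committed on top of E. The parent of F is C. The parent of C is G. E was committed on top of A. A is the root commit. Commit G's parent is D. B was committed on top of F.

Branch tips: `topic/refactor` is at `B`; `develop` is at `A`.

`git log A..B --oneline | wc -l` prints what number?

6

Reachable from B: {A, B, C, D, E, F, G}.
Reachable from A: {A}.
In B's history but not A's: {B, C, D, E, F, G} — 6 commits.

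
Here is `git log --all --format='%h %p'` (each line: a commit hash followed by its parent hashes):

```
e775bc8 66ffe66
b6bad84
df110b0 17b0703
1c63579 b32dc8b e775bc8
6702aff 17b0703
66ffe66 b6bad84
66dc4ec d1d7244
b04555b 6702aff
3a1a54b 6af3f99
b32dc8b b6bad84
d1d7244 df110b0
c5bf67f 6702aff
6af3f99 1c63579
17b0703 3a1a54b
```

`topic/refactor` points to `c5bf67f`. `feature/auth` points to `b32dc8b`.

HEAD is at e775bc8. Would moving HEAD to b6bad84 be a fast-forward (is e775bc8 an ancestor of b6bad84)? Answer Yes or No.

No

A fast-forward from e775bc8 to b6bad84 is possible iff e775bc8 is an ancestor of b6bad84.
Ancestors of b6bad84: {b6bad84}.
e775bc8 is not among them, so fast-forward is not possible.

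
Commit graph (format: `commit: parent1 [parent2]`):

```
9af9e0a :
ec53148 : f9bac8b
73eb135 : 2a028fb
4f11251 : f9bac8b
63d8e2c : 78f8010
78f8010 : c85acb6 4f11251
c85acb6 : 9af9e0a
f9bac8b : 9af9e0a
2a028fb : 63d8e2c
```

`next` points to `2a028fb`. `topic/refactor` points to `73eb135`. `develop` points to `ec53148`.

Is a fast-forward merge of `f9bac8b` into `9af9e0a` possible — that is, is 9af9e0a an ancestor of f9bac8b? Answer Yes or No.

A fast-forward from 9af9e0a to f9bac8b is possible iff 9af9e0a is an ancestor of f9bac8b.
Ancestors of f9bac8b: {9af9e0a, f9bac8b}.
9af9e0a is among them, so fast-forward is possible.

Yes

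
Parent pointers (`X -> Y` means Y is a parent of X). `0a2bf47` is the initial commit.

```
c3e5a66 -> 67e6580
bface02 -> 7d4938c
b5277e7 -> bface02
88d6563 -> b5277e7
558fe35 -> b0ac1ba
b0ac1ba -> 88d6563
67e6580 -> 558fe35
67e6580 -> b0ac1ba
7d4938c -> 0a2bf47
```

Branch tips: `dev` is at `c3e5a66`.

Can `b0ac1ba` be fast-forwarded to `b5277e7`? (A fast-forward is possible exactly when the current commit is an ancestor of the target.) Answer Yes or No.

No

A fast-forward from b0ac1ba to b5277e7 is possible iff b0ac1ba is an ancestor of b5277e7.
Ancestors of b5277e7: {0a2bf47, 7d4938c, b5277e7, bface02}.
b0ac1ba is not among them, so fast-forward is not possible.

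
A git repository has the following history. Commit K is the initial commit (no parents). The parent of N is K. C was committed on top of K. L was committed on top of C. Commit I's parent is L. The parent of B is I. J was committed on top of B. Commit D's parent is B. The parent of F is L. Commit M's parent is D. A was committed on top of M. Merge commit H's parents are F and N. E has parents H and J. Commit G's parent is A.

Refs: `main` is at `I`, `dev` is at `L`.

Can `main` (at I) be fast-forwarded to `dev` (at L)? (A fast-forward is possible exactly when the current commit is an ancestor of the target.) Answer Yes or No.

No

A fast-forward from I to L is possible iff I is an ancestor of L.
Ancestors of L: {C, K, L}.
I is not among them, so fast-forward is not possible.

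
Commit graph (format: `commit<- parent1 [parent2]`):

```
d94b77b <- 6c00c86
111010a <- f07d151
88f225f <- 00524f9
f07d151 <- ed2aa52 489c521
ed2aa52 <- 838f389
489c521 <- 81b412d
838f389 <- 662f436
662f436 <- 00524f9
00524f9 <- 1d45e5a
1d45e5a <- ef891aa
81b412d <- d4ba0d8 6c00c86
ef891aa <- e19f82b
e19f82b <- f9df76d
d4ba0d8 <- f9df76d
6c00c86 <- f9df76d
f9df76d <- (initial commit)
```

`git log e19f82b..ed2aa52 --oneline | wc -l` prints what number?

Reachable from ed2aa52: {00524f9, 1d45e5a, 662f436, 838f389, e19f82b, ed2aa52, ef891aa, f9df76d}.
Reachable from e19f82b: {e19f82b, f9df76d}.
In ed2aa52's history but not e19f82b's: {00524f9, 1d45e5a, 662f436, 838f389, ed2aa52, ef891aa} — 6 commits.

6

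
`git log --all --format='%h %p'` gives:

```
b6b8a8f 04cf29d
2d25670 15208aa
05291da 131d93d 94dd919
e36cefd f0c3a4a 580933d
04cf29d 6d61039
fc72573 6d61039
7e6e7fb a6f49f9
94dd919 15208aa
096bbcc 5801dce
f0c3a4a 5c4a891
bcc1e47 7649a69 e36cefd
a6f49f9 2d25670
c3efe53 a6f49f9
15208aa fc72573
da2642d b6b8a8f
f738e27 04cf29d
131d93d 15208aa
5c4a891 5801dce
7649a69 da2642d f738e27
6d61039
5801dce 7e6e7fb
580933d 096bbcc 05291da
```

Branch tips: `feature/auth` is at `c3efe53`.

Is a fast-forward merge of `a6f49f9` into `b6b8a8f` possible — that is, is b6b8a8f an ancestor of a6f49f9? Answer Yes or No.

A fast-forward from b6b8a8f to a6f49f9 is possible iff b6b8a8f is an ancestor of a6f49f9.
Ancestors of a6f49f9: {15208aa, 2d25670, 6d61039, a6f49f9, fc72573}.
b6b8a8f is not among them, so fast-forward is not possible.

No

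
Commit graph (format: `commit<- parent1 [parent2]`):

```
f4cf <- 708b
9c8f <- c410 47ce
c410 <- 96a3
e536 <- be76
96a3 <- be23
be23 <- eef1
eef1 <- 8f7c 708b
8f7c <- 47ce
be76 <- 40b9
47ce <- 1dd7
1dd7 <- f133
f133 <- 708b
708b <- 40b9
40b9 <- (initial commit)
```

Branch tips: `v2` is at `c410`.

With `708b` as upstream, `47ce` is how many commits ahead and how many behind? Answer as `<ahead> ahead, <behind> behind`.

Reachable from 47ce: {1dd7, 40b9, 47ce, 708b, f133}.
Reachable from 708b: {40b9, 708b}.
Only in 47ce's history (ahead): {1dd7, 47ce, f133} — 3.
Only in 708b's history (behind): {} — 0.

3 ahead, 0 behind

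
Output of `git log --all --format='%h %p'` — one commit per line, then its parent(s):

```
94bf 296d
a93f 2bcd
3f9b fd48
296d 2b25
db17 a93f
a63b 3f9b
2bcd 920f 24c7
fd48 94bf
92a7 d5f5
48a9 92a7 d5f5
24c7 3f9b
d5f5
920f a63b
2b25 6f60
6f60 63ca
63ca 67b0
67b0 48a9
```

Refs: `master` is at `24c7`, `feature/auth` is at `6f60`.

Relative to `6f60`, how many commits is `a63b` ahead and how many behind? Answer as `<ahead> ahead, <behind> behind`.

Reachable from a63b: {296d, 2b25, 3f9b, 48a9, 63ca, 67b0, 6f60, 92a7, 94bf, a63b, d5f5, fd48}.
Reachable from 6f60: {48a9, 63ca, 67b0, 6f60, 92a7, d5f5}.
Only in a63b's history (ahead): {296d, 2b25, 3f9b, 94bf, a63b, fd48} — 6.
Only in 6f60's history (behind): {} — 0.

6 ahead, 0 behind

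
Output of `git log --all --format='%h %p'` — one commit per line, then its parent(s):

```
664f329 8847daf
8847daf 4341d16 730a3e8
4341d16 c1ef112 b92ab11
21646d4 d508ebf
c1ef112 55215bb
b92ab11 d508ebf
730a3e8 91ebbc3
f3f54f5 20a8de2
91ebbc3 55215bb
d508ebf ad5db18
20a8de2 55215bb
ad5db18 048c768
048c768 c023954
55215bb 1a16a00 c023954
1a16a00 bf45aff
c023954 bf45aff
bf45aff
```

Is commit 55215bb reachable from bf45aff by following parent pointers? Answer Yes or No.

Ancestors of bf45aff: {bf45aff}.
55215bb is not in that set, so it is not an ancestor of bf45aff.

No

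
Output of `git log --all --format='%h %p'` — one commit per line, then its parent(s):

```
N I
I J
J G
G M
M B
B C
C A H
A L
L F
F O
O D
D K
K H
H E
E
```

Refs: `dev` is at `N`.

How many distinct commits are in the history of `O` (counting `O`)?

5

Walking parent pointers from O: reachable set = {D, E, H, K, O}.
That is 5 commits.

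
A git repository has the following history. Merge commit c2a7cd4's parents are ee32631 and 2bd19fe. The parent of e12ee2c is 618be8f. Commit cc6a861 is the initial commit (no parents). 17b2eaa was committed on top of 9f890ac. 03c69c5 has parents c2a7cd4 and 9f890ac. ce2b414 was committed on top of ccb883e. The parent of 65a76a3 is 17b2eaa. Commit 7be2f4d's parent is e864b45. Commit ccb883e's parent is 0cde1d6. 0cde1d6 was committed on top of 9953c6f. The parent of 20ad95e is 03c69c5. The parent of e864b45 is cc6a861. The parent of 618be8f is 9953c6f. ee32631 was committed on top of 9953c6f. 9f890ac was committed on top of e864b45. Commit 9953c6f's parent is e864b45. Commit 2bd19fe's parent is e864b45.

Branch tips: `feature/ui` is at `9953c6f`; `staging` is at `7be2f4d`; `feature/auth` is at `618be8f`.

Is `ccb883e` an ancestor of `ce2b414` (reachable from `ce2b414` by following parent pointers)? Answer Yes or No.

Ancestors of ce2b414 (commits reachable by following parents): {0cde1d6, 9953c6f, cc6a861, ccb883e, ce2b414, e864b45}.
ccb883e is in that set, so it is an ancestor of ce2b414.

Yes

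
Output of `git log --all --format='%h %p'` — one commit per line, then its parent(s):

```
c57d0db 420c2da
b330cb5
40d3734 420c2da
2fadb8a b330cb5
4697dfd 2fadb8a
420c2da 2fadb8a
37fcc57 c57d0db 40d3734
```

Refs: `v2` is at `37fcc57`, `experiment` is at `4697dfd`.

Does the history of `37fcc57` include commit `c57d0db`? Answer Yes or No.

Ancestors of 37fcc57 (commits reachable by following parents): {2fadb8a, 37fcc57, 40d3734, 420c2da, b330cb5, c57d0db}.
c57d0db is in that set, so it is an ancestor of 37fcc57.

Yes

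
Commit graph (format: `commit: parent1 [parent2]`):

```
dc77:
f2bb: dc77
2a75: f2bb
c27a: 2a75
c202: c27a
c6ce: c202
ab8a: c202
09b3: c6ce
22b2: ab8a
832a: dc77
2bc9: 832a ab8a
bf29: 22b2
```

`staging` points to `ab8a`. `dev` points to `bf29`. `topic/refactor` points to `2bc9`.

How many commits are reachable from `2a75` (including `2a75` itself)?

3

Walking parent pointers from 2a75: reachable set = {2a75, dc77, f2bb}.
That is 3 commits.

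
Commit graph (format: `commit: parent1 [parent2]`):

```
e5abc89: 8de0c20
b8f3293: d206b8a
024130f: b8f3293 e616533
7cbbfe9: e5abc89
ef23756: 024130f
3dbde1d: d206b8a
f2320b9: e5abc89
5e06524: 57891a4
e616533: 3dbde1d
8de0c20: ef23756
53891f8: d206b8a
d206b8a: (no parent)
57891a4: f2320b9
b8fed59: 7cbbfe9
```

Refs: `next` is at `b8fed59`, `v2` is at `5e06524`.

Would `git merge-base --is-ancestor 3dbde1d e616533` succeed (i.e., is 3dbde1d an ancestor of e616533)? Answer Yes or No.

Ancestors of e616533 (commits reachable by following parents): {3dbde1d, d206b8a, e616533}.
3dbde1d is in that set, so it is an ancestor of e616533.

Yes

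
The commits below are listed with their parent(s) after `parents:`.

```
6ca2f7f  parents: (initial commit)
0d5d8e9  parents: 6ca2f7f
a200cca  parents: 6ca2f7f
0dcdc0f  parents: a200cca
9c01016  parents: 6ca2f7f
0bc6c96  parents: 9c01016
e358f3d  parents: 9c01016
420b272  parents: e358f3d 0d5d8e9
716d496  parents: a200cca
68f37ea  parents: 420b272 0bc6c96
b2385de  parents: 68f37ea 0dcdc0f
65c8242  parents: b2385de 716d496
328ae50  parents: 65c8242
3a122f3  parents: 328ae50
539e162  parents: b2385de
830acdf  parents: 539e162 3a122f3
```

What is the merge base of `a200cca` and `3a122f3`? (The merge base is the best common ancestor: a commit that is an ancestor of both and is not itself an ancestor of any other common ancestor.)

a200cca

Ancestors of a200cca: {6ca2f7f, a200cca}.
Ancestors of 3a122f3: {0bc6c96, 0d5d8e9, 0dcdc0f, 328ae50, 3a122f3, 420b272, 65c8242, 68f37ea, 6ca2f7f, 716d496, 9c01016, a200cca, b2385de, e358f3d}.
Common ancestors: {6ca2f7f, a200cca}.
Among these, a200cca is not an ancestor of any other common ancestor — it is the merge base.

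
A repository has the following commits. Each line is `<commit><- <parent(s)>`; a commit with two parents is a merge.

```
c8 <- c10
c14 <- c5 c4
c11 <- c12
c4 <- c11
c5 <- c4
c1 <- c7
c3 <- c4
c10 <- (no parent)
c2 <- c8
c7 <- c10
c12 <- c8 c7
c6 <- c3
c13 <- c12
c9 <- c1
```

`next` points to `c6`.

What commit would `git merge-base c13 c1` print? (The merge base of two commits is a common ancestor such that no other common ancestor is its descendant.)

Ancestors of c13: {c10, c12, c13, c7, c8}.
Ancestors of c1: {c1, c10, c7}.
Common ancestors: {c10, c7}.
Among these, c7 is not an ancestor of any other common ancestor — it is the merge base.

c7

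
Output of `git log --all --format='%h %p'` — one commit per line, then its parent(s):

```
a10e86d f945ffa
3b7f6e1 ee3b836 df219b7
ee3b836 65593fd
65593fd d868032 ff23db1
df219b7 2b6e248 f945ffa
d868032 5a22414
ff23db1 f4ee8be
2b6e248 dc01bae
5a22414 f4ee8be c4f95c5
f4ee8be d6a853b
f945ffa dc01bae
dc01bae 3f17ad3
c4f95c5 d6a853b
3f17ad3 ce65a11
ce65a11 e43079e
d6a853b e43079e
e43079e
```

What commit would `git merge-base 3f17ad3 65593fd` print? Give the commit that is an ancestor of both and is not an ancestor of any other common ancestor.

Ancestors of 3f17ad3: {3f17ad3, ce65a11, e43079e}.
Ancestors of 65593fd: {5a22414, 65593fd, c4f95c5, d6a853b, d868032, e43079e, f4ee8be, ff23db1}.
Common ancestors: {e43079e}.
The only common ancestor is e43079e, so it is the merge base.

e43079e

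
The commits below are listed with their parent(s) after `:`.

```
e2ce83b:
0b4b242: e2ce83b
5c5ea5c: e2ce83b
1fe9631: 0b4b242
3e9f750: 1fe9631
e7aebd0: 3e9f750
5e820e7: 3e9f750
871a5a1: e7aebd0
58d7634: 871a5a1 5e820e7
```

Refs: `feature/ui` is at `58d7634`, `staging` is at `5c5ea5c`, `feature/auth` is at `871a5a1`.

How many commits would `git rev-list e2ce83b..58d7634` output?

Reachable from 58d7634: {0b4b242, 1fe9631, 3e9f750, 58d7634, 5e820e7, 871a5a1, e2ce83b, e7aebd0}.
Reachable from e2ce83b: {e2ce83b}.
In 58d7634's history but not e2ce83b's: {0b4b242, 1fe9631, 3e9f750, 58d7634, 5e820e7, 871a5a1, e7aebd0} — 7 commits.

7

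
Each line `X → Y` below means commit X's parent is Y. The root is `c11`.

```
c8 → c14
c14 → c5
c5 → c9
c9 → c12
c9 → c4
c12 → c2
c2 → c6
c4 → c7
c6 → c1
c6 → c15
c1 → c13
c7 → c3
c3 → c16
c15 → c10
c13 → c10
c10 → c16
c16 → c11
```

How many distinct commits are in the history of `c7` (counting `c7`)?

Walking parent pointers from c7: reachable set = {c11, c16, c3, c7}.
That is 4 commits.

4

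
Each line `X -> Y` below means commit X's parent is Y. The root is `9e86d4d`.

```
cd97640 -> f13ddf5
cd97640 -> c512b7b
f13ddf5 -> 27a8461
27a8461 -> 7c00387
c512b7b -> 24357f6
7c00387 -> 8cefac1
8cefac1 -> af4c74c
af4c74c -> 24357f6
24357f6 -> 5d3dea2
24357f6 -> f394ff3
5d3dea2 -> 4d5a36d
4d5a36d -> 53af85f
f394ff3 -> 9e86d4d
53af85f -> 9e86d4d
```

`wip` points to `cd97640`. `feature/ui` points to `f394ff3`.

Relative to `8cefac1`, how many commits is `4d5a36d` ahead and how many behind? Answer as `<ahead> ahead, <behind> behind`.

0 ahead, 5 behind

Reachable from 4d5a36d: {4d5a36d, 53af85f, 9e86d4d}.
Reachable from 8cefac1: {24357f6, 4d5a36d, 53af85f, 5d3dea2, 8cefac1, 9e86d4d, af4c74c, f394ff3}.
Only in 4d5a36d's history (ahead): {} — 0.
Only in 8cefac1's history (behind): {24357f6, 5d3dea2, 8cefac1, af4c74c, f394ff3} — 5.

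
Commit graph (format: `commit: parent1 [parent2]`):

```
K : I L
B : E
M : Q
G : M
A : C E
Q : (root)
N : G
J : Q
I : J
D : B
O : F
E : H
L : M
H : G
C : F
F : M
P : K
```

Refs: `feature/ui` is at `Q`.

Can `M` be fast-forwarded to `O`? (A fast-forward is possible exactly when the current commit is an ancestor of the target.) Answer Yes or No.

Yes

A fast-forward from M to O is possible iff M is an ancestor of O.
Ancestors of O: {F, M, O, Q}.
M is among them, so fast-forward is possible.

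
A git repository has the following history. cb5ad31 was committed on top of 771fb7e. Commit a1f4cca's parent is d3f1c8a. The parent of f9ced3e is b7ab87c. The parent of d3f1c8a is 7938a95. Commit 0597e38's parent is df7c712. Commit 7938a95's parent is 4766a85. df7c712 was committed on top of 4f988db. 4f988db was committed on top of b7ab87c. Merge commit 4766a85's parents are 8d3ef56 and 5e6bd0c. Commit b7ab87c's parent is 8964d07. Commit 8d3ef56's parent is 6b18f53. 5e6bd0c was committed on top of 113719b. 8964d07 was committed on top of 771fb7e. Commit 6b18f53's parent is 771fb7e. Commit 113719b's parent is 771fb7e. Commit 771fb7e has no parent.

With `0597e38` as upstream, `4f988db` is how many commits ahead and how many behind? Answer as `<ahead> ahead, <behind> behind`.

0 ahead, 2 behind

Reachable from 4f988db: {4f988db, 771fb7e, 8964d07, b7ab87c}.
Reachable from 0597e38: {0597e38, 4f988db, 771fb7e, 8964d07, b7ab87c, df7c712}.
Only in 4f988db's history (ahead): {} — 0.
Only in 0597e38's history (behind): {0597e38, df7c712} — 2.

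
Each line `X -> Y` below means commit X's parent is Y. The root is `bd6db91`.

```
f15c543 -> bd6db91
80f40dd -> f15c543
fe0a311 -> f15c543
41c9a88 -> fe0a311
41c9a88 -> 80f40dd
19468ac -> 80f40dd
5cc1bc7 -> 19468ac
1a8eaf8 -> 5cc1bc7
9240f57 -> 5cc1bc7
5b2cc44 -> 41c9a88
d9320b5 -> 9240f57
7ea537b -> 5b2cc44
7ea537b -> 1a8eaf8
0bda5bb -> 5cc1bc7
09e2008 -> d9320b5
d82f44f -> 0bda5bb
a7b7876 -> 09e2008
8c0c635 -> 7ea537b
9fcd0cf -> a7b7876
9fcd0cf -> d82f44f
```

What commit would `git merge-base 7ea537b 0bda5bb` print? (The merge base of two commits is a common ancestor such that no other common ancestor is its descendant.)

Ancestors of 7ea537b: {19468ac, 1a8eaf8, 41c9a88, 5b2cc44, 5cc1bc7, 7ea537b, 80f40dd, bd6db91, f15c543, fe0a311}.
Ancestors of 0bda5bb: {0bda5bb, 19468ac, 5cc1bc7, 80f40dd, bd6db91, f15c543}.
Common ancestors: {19468ac, 5cc1bc7, 80f40dd, bd6db91, f15c543}.
Among these, 5cc1bc7 is not an ancestor of any other common ancestor — it is the merge base.

5cc1bc7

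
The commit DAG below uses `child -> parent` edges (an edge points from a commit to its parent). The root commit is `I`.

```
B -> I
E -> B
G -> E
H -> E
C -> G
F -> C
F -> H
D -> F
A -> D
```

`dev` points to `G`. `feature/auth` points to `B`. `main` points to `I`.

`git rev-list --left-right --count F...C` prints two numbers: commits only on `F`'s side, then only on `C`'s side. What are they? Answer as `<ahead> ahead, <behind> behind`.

2 ahead, 0 behind

Reachable from F: {B, C, E, F, G, H, I}.
Reachable from C: {B, C, E, G, I}.
Only in F's history (ahead): {F, H} — 2.
Only in C's history (behind): {} — 0.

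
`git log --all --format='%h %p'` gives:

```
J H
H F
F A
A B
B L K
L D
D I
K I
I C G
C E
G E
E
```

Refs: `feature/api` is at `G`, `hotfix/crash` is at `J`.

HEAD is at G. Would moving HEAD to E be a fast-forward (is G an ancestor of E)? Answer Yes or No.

No

A fast-forward from G to E is possible iff G is an ancestor of E.
Ancestors of E: {E}.
G is not among them, so fast-forward is not possible.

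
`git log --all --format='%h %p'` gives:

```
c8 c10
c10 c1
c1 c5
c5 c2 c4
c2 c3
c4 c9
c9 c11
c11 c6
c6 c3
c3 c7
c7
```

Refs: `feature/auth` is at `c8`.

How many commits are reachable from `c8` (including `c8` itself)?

11

Walking parent pointers from c8: reachable set = {c1, c10, c11, c2, c3, c4, c5, c6, c7, c8, c9}.
That is 11 commits.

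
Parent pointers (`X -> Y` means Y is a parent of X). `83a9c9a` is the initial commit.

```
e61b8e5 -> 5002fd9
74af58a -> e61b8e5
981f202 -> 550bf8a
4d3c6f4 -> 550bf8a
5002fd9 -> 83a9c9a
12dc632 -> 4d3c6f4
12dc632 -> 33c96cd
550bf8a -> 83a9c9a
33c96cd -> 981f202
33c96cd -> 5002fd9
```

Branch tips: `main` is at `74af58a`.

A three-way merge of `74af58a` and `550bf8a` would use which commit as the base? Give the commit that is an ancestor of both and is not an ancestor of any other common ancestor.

Ancestors of 74af58a: {5002fd9, 74af58a, 83a9c9a, e61b8e5}.
Ancestors of 550bf8a: {550bf8a, 83a9c9a}.
Common ancestors: {83a9c9a}.
The only common ancestor is 83a9c9a, so it is the merge base.

83a9c9a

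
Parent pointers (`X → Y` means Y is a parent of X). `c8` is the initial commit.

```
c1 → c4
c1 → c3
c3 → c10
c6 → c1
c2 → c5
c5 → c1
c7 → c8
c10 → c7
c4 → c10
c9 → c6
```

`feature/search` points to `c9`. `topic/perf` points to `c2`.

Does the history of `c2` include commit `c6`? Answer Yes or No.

Ancestors of c2: {c1, c10, c2, c3, c4, c5, c7, c8}.
c6 is not in that set, so it is not an ancestor of c2.

No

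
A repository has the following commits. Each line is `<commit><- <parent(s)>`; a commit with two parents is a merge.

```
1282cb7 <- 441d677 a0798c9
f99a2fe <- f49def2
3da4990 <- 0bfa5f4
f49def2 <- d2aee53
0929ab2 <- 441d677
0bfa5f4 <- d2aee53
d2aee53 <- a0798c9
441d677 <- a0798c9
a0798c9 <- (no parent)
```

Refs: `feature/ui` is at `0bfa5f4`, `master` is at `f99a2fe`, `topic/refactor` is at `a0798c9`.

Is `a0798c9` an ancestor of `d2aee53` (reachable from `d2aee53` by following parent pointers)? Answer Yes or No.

Yes

Ancestors of d2aee53 (commits reachable by following parents): {a0798c9, d2aee53}.
a0798c9 is in that set, so it is an ancestor of d2aee53.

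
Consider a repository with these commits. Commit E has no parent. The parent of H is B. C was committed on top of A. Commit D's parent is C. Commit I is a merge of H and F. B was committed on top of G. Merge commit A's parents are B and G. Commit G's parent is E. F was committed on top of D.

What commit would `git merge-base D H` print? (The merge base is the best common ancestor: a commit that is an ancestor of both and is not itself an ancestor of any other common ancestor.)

Ancestors of D: {A, B, C, D, E, G}.
Ancestors of H: {B, E, G, H}.
Common ancestors: {B, E, G}.
Among these, B is not an ancestor of any other common ancestor — it is the merge base.

B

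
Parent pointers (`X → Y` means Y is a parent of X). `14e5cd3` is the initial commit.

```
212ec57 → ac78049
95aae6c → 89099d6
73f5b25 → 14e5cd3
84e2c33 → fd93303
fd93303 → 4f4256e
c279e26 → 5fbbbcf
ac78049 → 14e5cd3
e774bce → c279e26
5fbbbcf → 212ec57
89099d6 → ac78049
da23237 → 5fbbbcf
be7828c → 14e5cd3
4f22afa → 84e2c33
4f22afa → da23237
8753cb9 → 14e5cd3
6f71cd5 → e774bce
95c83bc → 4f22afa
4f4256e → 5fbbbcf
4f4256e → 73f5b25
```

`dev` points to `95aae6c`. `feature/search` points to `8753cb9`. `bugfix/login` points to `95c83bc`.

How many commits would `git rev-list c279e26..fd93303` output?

Reachable from fd93303: {14e5cd3, 212ec57, 4f4256e, 5fbbbcf, 73f5b25, ac78049, fd93303}.
Reachable from c279e26: {14e5cd3, 212ec57, 5fbbbcf, ac78049, c279e26}.
In fd93303's history but not c279e26's: {4f4256e, 73f5b25, fd93303} — 3 commits.

3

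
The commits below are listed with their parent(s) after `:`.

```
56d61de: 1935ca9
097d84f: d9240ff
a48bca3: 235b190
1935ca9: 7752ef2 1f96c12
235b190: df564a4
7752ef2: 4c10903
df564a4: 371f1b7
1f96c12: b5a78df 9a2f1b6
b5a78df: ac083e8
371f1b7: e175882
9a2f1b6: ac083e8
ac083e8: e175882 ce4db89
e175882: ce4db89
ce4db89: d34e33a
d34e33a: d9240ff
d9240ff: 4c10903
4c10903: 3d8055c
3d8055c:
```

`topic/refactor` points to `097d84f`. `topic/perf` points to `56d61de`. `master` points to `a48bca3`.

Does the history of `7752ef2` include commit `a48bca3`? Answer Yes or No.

No

Ancestors of 7752ef2: {3d8055c, 4c10903, 7752ef2}.
a48bca3 is not in that set, so it is not an ancestor of 7752ef2.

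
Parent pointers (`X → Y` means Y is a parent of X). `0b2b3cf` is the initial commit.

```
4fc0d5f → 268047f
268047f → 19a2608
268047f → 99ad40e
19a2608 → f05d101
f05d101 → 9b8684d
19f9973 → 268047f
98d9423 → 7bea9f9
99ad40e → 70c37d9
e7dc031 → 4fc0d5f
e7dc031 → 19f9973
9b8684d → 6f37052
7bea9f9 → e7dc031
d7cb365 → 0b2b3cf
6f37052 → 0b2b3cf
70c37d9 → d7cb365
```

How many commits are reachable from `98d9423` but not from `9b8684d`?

Reachable from 98d9423: {0b2b3cf, 19a2608, 19f9973, 268047f, 4fc0d5f, 6f37052, 70c37d9, 7bea9f9, 98d9423, 99ad40e, 9b8684d, d7cb365, e7dc031, f05d101}.
Reachable from 9b8684d: {0b2b3cf, 6f37052, 9b8684d}.
In 98d9423's history but not 9b8684d's: {19a2608, 19f9973, 268047f, 4fc0d5f, 70c37d9, 7bea9f9, 98d9423, 99ad40e, d7cb365, e7dc031, f05d101} — 11 commits.

11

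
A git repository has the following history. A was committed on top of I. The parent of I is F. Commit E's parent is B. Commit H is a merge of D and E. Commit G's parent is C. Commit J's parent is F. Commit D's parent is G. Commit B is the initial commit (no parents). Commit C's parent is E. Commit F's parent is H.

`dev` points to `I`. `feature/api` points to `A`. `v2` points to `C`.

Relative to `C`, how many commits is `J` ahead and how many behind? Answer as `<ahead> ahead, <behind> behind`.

5 ahead, 0 behind

Reachable from J: {B, C, D, E, F, G, H, J}.
Reachable from C: {B, C, E}.
Only in J's history (ahead): {D, F, G, H, J} — 5.
Only in C's history (behind): {} — 0.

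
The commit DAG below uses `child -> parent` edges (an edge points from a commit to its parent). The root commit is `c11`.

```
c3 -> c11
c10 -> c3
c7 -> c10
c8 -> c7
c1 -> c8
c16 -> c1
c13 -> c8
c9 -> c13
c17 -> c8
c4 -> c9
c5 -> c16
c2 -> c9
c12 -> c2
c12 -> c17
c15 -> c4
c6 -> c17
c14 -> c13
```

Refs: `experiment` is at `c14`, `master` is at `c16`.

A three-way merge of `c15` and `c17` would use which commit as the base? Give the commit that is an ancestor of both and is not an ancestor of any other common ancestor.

Ancestors of c15: {c10, c11, c13, c15, c3, c4, c7, c8, c9}.
Ancestors of c17: {c10, c11, c17, c3, c7, c8}.
Common ancestors: {c10, c11, c3, c7, c8}.
Among these, c8 is not an ancestor of any other common ancestor — it is the merge base.

c8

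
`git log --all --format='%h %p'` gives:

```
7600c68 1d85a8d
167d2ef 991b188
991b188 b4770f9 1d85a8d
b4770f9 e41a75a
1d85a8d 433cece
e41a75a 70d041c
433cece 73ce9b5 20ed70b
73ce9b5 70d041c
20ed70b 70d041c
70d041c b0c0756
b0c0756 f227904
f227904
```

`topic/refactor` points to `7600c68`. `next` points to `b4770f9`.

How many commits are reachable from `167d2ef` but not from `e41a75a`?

Reachable from 167d2ef: {167d2ef, 1d85a8d, 20ed70b, 433cece, 70d041c, 73ce9b5, 991b188, b0c0756, b4770f9, e41a75a, f227904}.
Reachable from e41a75a: {70d041c, b0c0756, e41a75a, f227904}.
In 167d2ef's history but not e41a75a's: {167d2ef, 1d85a8d, 20ed70b, 433cece, 73ce9b5, 991b188, b4770f9} — 7 commits.

7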